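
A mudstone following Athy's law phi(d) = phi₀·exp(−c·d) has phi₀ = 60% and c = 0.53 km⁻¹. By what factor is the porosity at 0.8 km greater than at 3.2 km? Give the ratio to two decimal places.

3.57

phi(d₁)/phi(d₂) = e^(−c·d₁)/e^(−c·d₂) = e^{c(d₂−d₁)}
= exp(0.53 × 2.4) = exp(1.272) = 3.5680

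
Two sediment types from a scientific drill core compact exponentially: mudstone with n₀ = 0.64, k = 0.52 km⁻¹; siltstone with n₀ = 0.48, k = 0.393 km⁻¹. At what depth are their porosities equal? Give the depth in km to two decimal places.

Set n₀ₐ e^(−kₐz) = n₀ᵦ e^(−kᵦz) ⇒ ln(n₀ₐ/n₀ᵦ) = (kₐ − kᵦ)·z
z = ln(0.64/0.48) / (0.52 − 0.393) = 0.2877 / 0.127 = 2.265 km

2.27 km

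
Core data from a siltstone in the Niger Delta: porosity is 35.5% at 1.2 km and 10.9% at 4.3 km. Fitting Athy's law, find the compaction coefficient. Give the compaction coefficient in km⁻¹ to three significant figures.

Athy: n(d) = n₀ e^(−βd) ⇒ n₁/n₂ = e^{β(d₂−d₁)} ⇒ β = ln(n₁/n₂)/(d₂−d₁)
β = ln(0.355/0.109) / (4.3 − 1.2) = ln(3.257) / 3.1 = 1.1808 / 3.1 = 0.3809 km⁻¹

0.381 km⁻¹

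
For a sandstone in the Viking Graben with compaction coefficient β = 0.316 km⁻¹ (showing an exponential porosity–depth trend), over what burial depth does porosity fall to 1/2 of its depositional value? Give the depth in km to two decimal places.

2.19 km

φ/φ₀ = 1/2 ⇒ exp(−β·z) = 1/2 ⇒ z = ln(2) / β
z = 0.6931 / 0.316 = 2.194 km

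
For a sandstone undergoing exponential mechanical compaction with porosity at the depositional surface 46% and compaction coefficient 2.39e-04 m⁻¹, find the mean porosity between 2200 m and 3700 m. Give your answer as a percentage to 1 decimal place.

22.8%

Working in km (1 km = 1000 m; c in km⁻¹ = c in m⁻¹ × 1000):
⟨phi⟩ = (1/(d₂−d₁)) ∫ phi₀ e^(−cd) dd = phi₀·(e^(−c·d₁) − e^(−c·d₂)) / (c·(d₂−d₁))
e^(−0.239×2.2) = 0.5911; e^(−0.239×3.7) = 0.4130
⟨phi⟩ = 0.46 × (0.5911 − 0.4130) / (0.239 × 1.5) = 0.46 × 0.4967 = 0.2285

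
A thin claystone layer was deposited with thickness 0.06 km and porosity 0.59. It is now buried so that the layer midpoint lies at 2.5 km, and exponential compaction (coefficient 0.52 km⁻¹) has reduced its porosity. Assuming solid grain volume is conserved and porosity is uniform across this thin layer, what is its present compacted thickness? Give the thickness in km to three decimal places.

Porosity at 2.5 km: φ = 0.59·exp(−0.52×2.5) = 0.1608
Solid-volume conservation: h(1−φ) = h₀(1−φ₀) ⇒ h = h₀·(1−φ₀)/(1−φ)
h = 0.06 × (1 − 0.59)/(1 − 0.1608) = 0.06 × 0.4886 = 0.0293 km

0.029 km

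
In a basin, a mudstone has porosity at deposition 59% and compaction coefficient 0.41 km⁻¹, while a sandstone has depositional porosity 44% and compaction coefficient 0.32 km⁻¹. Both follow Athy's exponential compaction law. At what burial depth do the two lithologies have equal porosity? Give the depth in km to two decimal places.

Set phi₀ₐ e^(−cₐd) = phi₀ᵦ e^(−cᵦd) ⇒ ln(phi₀ₐ/phi₀ᵦ) = (cₐ − cᵦ)·d
d = ln(0.59/0.44) / (0.41 − 0.32) = 0.2933 / 0.09 = 3.259 km

3.26 km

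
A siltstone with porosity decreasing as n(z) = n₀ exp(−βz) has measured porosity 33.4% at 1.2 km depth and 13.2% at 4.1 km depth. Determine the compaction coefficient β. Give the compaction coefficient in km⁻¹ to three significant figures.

Athy: n(z) = n₀ e^(−βz) ⇒ n₁/n₂ = e^{β(z₂−z₁)} ⇒ β = ln(n₁/n₂)/(z₂−z₁)
β = ln(0.334/0.132) / (4.1 − 1.2) = ln(2.53) / 2.9 = 0.9283 / 2.9 = 0.3201 km⁻¹

0.320 km⁻¹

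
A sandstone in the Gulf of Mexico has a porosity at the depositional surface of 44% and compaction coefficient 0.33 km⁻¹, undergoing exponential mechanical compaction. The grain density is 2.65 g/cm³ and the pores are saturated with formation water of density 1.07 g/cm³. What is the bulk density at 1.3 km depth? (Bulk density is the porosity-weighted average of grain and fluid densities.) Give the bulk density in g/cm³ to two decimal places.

Porosity at depth: n = 0.44·exp(−0.33×1.3) = 0.44×0.6512 = 0.2865
Bulk density: ρ_b = (1−n)ρ_g + n·ρ_f = 0.7135×2.65 + 0.2865×1.07
       = 1.891 + 0.307 = 2.197 g/cm³

2.20 g/cm³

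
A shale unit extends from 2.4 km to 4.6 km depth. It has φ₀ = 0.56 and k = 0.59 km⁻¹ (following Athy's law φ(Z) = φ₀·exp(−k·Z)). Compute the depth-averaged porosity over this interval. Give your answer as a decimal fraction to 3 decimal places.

⟨φ⟩ = (1/(Z₂−Z₁)) ∫ φ₀ e^(−kZ) dZ = φ₀·(e^(−k·Z₁) − e^(−k·Z₂)) / (k·(Z₂−Z₁))
e^(−0.59×2.4) = 0.2427; e^(−0.59×4.6) = 0.0663
⟨φ⟩ = 0.56 × (0.2427 − 0.0663) / (0.59 × 2.2) = 0.56 × 0.1359 = 0.0761

0.076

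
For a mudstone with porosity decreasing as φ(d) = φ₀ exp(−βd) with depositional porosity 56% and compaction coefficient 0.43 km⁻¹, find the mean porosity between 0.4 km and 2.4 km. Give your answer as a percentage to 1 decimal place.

⟨φ⟩ = (1/(d₂−d₁)) ∫ φ₀ e^(−βd) dd = φ₀·(e^(−β·d₁) − e^(−β·d₂)) / (β·(d₂−d₁))
e^(−0.43×0.4) = 0.8420; e^(−0.43×2.4) = 0.3563
⟨φ⟩ = 0.56 × (0.8420 − 0.3563) / (0.43 × 2) = 0.56 × 0.5648 = 0.3163

31.6%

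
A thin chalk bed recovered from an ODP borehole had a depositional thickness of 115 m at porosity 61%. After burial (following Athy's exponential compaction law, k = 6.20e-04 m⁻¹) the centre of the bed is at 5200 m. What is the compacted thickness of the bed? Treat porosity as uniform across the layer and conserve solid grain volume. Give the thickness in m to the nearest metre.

Working in km (1 km = 1000 m; k in km⁻¹ = k in m⁻¹ × 1000):
Porosity at 5.2 km: phi = 0.61·exp(−0.62×5.2) = 0.0243
Solid-volume conservation: h(1−phi) = h₀(1−phi₀) ⇒ h = h₀·(1−phi₀)/(1−phi)
h = 0.115 × (1 − 0.61)/(1 − 0.0243) = 0.115 × 0.3997 = 0.0460 km

46 m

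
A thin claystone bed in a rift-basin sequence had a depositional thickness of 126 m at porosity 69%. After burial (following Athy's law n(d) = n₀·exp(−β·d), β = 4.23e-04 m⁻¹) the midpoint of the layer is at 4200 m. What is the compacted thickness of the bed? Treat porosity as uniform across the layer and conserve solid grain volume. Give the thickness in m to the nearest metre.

44 m

Working in km (1 km = 1000 m; β in km⁻¹ = β in m⁻¹ × 1000):
Porosity at 4.2 km: n = 0.69·exp(−0.423×4.2) = 0.1168
Solid-volume conservation: h(1−n) = h₀(1−n₀) ⇒ h = h₀·(1−n₀)/(1−n)
h = 0.126 × (1 − 0.69)/(1 − 0.1168) = 0.126 × 0.3510 = 0.0442 km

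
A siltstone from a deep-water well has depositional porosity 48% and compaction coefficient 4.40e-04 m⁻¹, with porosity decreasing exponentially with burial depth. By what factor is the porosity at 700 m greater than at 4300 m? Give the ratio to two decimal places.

4.87

Working in km (1 km = 1000 m; k in km⁻¹ = k in m⁻¹ × 1000):
phi(d₁)/phi(d₂) = e^(−k·d₁)/e^(−k·d₂) = e^{k(d₂−d₁)}
= exp(0.44 × 3.6) = exp(1.584) = 4.8744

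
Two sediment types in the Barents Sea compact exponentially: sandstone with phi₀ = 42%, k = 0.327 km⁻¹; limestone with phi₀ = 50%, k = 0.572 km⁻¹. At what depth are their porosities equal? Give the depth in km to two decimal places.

0.71 km

Set phi₀ₐ e^(−kₐd) = phi₀ᵦ e^(−kᵦd) ⇒ ln(phi₀ₐ/phi₀ᵦ) = (kₐ − kᵦ)·d
d = ln(0.42/0.5) / (0.327 − 0.572) = -0.1744 / -0.245 = 0.712 km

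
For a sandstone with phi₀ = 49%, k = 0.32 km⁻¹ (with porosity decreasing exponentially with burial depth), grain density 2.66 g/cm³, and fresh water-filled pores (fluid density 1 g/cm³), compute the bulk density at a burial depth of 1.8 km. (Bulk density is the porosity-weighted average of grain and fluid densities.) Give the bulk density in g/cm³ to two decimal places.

Porosity at depth: phi = 0.49·exp(−0.32×1.8) = 0.49×0.5621 = 0.2754
Bulk density: ρ_b = (1−phi)ρ_g + phi·ρ_f = 0.7246×2.66 + 0.2754×1
       = 1.927 + 0.275 = 2.203 g/cm³

2.20 g/cm³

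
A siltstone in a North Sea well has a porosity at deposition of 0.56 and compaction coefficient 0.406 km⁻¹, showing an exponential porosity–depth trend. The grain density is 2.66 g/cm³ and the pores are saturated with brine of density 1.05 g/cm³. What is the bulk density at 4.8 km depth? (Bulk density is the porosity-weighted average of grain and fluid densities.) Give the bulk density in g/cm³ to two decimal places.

Porosity at depth: n = 0.56·exp(−0.406×4.8) = 0.56×0.1424 = 0.0798
Bulk density: ρ_b = (1−n)ρ_g + n·ρ_f = 0.9202×2.66 + 0.0798×1.05
       = 2.448 + 0.084 = 2.532 g/cm³

2.53 g/cm³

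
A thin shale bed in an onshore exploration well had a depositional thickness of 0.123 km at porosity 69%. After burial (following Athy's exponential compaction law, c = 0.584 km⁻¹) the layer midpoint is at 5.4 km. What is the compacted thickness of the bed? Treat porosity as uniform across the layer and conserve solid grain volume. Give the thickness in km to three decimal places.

0.039 km

Porosity at 5.4 km: n = 0.69·exp(−0.584×5.4) = 0.0295
Solid-volume conservation: h(1−n) = h₀(1−n₀) ⇒ h = h₀·(1−n₀)/(1−n)
h = 0.123 × (1 − 0.69)/(1 − 0.0295) = 0.123 × 0.3194 = 0.0393 km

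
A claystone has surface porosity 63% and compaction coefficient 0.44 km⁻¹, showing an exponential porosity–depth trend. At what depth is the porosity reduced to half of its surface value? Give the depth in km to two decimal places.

n/n₀ = 1/2 ⇒ exp(−β·d) = 1/2 ⇒ d = ln(2) / β
d = 0.6931 / 0.44 = 1.575 km

1.58 km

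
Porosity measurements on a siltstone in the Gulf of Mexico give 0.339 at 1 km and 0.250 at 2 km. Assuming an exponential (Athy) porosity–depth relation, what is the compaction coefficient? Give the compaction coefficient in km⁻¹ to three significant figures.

0.305 km⁻¹

Athy: n(d) = n₀ e^(−cd) ⇒ n₁/n₂ = e^{c(d₂−d₁)} ⇒ c = ln(n₁/n₂)/(d₂−d₁)
c = ln(0.339/0.25) / (2 − 1) = ln(1.356) / 1 = 0.3045 / 1 = 0.3045 km⁻¹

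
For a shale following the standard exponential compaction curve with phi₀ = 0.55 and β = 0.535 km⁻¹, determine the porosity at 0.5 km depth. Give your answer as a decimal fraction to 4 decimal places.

phi = phi₀·exp(−β·d) = 0.55 × exp(−0.535 × 0.5) = 0.55 × exp(−0.2675)
  = 0.55 × 0.7653 = 0.4209

0.4209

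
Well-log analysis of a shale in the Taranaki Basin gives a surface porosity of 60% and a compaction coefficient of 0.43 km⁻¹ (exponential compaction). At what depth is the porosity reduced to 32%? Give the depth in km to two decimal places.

Invert Athy's law: Z = ln(φ₀/φ) / β
Z = ln(0.6/0.32) / 0.43 = ln(1.875) / 0.43 = 0.6286 / 0.43 = 1.462 km

1.46 km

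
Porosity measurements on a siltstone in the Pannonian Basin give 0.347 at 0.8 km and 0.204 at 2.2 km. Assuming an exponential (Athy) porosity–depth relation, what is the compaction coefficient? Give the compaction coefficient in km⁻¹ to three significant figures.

Athy: φ(Z) = φ₀ e^(−cZ) ⇒ φ₁/φ₂ = e^{c(Z₂−Z₁)} ⇒ c = ln(φ₁/φ₂)/(Z₂−Z₁)
c = ln(0.347/0.204) / (2.2 − 0.8) = ln(1.701) / 1.4 = 0.5312 / 1.4 = 0.3794 km⁻¹

0.379 km⁻¹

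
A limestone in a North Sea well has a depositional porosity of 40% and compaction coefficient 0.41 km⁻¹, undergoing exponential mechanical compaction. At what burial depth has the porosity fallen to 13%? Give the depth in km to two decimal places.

Invert Athy's law: z = ln(phi₀/phi) / k
z = ln(0.4/0.13) / 0.41 = ln(3.077) / 0.41 = 1.1239 / 0.41 = 2.741 km

2.74 km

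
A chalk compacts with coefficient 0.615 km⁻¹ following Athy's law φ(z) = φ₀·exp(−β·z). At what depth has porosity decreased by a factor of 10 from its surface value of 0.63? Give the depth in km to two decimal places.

3.74 km

φ/φ₀ = 1/10 ⇒ exp(−β·z) = 1/10 ⇒ z = ln(10) / β
z = 2.3026 / 0.615 = 3.744 km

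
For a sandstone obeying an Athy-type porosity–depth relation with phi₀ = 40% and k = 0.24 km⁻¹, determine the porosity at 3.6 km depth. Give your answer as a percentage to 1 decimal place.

16.9%

phi = phi₀·exp(−k·Z) = 0.4 × exp(−0.24 × 3.6) = 0.4 × exp(−0.864)
  = 0.4 × 0.4215 = 0.1686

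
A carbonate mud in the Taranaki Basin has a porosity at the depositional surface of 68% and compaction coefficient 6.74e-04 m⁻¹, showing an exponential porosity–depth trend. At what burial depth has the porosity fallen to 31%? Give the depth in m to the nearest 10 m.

1170 m

Working in km (1 km = 1000 m; k in km⁻¹ = k in m⁻¹ × 1000):
Invert Athy's law: d = ln(phi₀/phi) / k
d = ln(0.68/0.31) / 0.674 = ln(2.194) / 0.674 = 0.7855 / 0.674 = 1.165 km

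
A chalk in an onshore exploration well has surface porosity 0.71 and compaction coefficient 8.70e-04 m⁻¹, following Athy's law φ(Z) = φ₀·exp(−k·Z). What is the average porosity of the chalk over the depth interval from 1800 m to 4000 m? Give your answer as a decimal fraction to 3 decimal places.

0.066

Working in km (1 km = 1000 m; k in km⁻¹ = k in m⁻¹ × 1000):
⟨φ⟩ = (1/(Z₂−Z₁)) ∫ φ₀ e^(−kZ) dZ = φ₀·(e^(−k·Z₁) − e^(−k·Z₂)) / (k·(Z₂−Z₁))
e^(−0.87×1.8) = 0.2089; e^(−0.87×4) = 0.0308
⟨φ⟩ = 0.71 × (0.2089 − 0.0308) / (0.87 × 2.2) = 0.71 × 0.0930 = 0.0661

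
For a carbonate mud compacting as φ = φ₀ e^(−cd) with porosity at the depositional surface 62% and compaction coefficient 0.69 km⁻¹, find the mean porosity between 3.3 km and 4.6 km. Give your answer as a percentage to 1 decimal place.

⟨φ⟩ = (1/(d₂−d₁)) ∫ φ₀ e^(−cd) dd = φ₀·(e^(−c·d₁) − e^(−c·d₂)) / (c·(d₂−d₁))
e^(−0.69×3.3) = 0.1026; e^(−0.69×4.6) = 0.0418
⟨φ⟩ = 0.62 × (0.1026 − 0.0418) / (0.69 × 1.3) = 0.62 × 0.0677 = 0.0420

4.2%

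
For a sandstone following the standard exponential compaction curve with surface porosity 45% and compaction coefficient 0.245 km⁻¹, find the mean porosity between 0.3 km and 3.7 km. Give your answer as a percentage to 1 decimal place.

28.4%

⟨n⟩ = (1/(z₂−z₁)) ∫ n₀ e^(−βz) dz = n₀·(e^(−β·z₁) − e^(−β·z₂)) / (β·(z₂−z₁))
e^(−0.245×0.3) = 0.9291; e^(−0.245×3.7) = 0.4039
⟨n⟩ = 0.45 × (0.9291 − 0.4039) / (0.245 × 3.4) = 0.45 × 0.6305 = 0.2837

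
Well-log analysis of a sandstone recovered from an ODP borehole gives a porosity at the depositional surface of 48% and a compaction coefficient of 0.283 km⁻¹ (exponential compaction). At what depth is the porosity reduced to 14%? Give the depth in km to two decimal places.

Invert Athy's law: z = ln(φ₀/φ) / c
z = ln(0.48/0.14) / 0.283 = ln(3.429) / 0.283 = 1.2321 / 0.283 = 4.354 km

4.35 km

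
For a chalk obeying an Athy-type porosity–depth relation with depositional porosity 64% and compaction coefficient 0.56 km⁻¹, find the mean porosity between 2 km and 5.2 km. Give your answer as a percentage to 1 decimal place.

⟨n⟩ = (1/(z₂−z₁)) ∫ n₀ e^(−βz) dz = n₀·(e^(−β·z₁) − e^(−β·z₂)) / (β·(z₂−z₁))
e^(−0.56×2) = 0.3263; e^(−0.56×5.2) = 0.0544
⟨n⟩ = 0.64 × (0.3263 − 0.0544) / (0.56 × 3.2) = 0.64 × 0.1517 = 0.0971

9.7%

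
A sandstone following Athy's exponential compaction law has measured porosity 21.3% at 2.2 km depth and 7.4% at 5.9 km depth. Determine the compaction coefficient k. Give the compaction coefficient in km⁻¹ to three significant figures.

0.286 km⁻¹

Athy: phi(d) = phi₀ e^(−kd) ⇒ phi₁/phi₂ = e^{k(d₂−d₁)} ⇒ k = ln(phi₁/phi₂)/(d₂−d₁)
k = ln(0.213/0.074) / (5.9 − 2.2) = ln(2.878) / 3.7 = 1.0572 / 3.7 = 0.2857 km⁻¹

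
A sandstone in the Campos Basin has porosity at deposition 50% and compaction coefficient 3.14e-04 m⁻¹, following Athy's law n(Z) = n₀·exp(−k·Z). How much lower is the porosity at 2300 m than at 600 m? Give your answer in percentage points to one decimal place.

17.1 percentage points

Working in km (1 km = 1000 m; k in km⁻¹ = k in m⁻¹ × 1000):
n(0.6) = 0.5·e^(−0.314×0.6) = 0.4141
n(2.3) = 0.5·e^(−0.314×2.3) = 0.2428
Δn = 0.4141 − 0.2428 = 0.1713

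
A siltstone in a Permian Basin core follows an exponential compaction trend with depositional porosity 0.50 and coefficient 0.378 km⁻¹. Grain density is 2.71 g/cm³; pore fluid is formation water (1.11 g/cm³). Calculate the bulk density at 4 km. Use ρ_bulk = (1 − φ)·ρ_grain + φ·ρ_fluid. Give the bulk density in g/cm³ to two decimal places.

Porosity at depth: phi = 0.5·exp(−0.378×4) = 0.5×0.2205 = 0.1102
Bulk density: ρ_b = (1−phi)ρ_g + phi·ρ_f = 0.8898×2.71 + 0.1102×1.11
       = 2.411 + 0.122 = 2.534 g/cm³

2.53 g/cm³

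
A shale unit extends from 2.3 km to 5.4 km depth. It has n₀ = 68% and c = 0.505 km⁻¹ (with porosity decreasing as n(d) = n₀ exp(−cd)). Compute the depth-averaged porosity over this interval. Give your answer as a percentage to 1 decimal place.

10.8%

⟨n⟩ = (1/(d₂−d₁)) ∫ n₀ e^(−cd) dd = n₀·(e^(−c·d₁) − e^(−c·d₂)) / (c·(d₂−d₁))
e^(−0.505×2.3) = 0.3130; e^(−0.505×5.4) = 0.0654
⟨n⟩ = 0.68 × (0.3130 − 0.0654) / (0.505 × 3.1) = 0.68 × 0.1582 = 0.1075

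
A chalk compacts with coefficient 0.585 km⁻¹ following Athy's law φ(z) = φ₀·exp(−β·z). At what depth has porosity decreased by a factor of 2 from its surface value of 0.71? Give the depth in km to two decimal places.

φ/φ₀ = 1/2 ⇒ exp(−β·z) = 1/2 ⇒ z = ln(2) / β
z = 0.6931 / 0.585 = 1.185 km

1.18 km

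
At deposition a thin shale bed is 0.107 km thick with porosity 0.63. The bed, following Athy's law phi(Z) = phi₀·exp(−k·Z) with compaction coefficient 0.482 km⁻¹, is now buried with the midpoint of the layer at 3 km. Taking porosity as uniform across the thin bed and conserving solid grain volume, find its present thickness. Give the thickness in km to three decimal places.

Porosity at 3 km: phi = 0.63·exp(−0.482×3) = 0.1484
Solid-volume conservation: h(1−phi) = h₀(1−phi₀) ⇒ h = h₀·(1−phi₀)/(1−phi)
h = 0.107 × (1 − 0.63)/(1 − 0.1484) = 0.107 × 0.4345 = 0.0465 km

0.046 km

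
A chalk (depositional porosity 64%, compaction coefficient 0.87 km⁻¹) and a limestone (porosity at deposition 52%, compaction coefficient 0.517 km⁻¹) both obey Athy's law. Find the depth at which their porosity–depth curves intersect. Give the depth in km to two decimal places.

0.59 km

Set phi₀ₐ e^(−βₐd) = phi₀ᵦ e^(−βᵦd) ⇒ ln(phi₀ₐ/phi₀ᵦ) = (βₐ − βᵦ)·d
d = ln(0.64/0.52) / (0.87 − 0.517) = 0.2076 / 0.353 = 0.588 km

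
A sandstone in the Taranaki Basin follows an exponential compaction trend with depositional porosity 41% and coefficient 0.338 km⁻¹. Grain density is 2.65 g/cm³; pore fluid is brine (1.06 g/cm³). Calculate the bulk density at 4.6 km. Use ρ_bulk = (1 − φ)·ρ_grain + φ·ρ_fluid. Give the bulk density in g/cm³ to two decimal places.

Porosity at depth: n = 0.41·exp(−0.338×4.6) = 0.41×0.2112 = 0.0866
Bulk density: ρ_b = (1−n)ρ_g + n·ρ_f = 0.9134×2.65 + 0.0866×1.06
       = 2.420 + 0.092 = 2.512 g/cm³

2.51 g/cm³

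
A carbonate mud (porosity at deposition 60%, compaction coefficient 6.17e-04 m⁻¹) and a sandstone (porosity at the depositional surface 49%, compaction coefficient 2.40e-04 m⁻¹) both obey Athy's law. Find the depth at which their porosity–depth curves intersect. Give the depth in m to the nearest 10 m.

Working in km (1 km = 1000 m; β in km⁻¹ = β in m⁻¹ × 1000):
Set phi₀ₐ e^(−βₐZ) = phi₀ᵦ e^(−βᵦZ) ⇒ ln(phi₀ₐ/phi₀ᵦ) = (βₐ − βᵦ)·Z
Z = ln(0.6/0.49) / (0.617 − 0.24) = 0.2025 / 0.377 = 0.537 km

540 m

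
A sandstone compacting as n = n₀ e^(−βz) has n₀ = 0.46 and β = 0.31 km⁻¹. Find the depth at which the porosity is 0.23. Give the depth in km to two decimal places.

Invert Athy's law: z = ln(n₀/n) / β
z = ln(0.46/0.23) / 0.31 = ln(2) / 0.31 = 0.6931 / 0.31 = 2.236 km

2.24 km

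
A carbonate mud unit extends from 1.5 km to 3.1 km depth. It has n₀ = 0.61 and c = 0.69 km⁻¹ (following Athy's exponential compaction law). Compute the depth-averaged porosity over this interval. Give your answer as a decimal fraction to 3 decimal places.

0.131

⟨n⟩ = (1/(z₂−z₁)) ∫ n₀ e^(−cz) dz = n₀·(e^(−c·z₁) − e^(−c·z₂)) / (c·(z₂−z₁))
e^(−0.69×1.5) = 0.3552; e^(−0.69×3.1) = 0.1178
⟨n⟩ = 0.61 × (0.3552 − 0.1178) / (0.69 × 1.6) = 0.61 × 0.2151 = 0.1312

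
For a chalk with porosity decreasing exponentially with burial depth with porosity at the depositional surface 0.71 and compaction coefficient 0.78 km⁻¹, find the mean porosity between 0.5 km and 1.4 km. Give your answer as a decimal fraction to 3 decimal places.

⟨φ⟩ = (1/(d₂−d₁)) ∫ φ₀ e^(−βd) dd = φ₀·(e^(−β·d₁) − e^(−β·d₂)) / (β·(d₂−d₁))
e^(−0.78×0.5) = 0.6771; e^(−0.78×1.4) = 0.3355
⟨φ⟩ = 0.71 × (0.6771 − 0.3355) / (0.78 × 0.9) = 0.71 × 0.4865 = 0.3454

0.345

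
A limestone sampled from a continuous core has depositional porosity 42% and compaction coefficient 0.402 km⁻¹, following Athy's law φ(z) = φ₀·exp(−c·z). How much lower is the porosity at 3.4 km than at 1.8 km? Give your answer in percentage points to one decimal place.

φ(1.8) = 0.42·e^(−0.402×1.8) = 0.2037
φ(3.4) = 0.42·e^(−0.402×3.4) = 0.1071
Δφ = 0.2037 − 0.1071 = 0.0966

9.7 percentage points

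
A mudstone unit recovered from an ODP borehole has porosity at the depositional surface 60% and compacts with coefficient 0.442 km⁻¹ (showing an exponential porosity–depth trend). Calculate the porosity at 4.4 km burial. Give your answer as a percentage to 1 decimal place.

8.6%

phi = phi₀·exp(−β·Z) = 0.6 × exp(−0.442 × 4.4) = 0.6 × exp(−1.945)
  = 0.6 × 0.1430 = 0.0858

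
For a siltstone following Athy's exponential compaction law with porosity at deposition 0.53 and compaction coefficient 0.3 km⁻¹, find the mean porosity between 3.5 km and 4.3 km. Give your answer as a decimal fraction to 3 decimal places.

⟨n⟩ = (1/(Z₂−Z₁)) ∫ n₀ e^(−cZ) dZ = n₀·(e^(−c·Z₁) − e^(−c·Z₂)) / (c·(Z₂−Z₁))
e^(−0.3×3.5) = 0.3499; e^(−0.3×4.3) = 0.2753
⟨n⟩ = 0.53 × (0.3499 − 0.2753) / (0.3 × 0.8) = 0.53 × 0.3111 = 0.1649

0.165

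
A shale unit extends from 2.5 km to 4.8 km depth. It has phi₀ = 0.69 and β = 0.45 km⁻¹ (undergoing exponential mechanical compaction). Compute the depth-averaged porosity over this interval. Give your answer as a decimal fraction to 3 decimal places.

0.140

⟨phi⟩ = (1/(d₂−d₁)) ∫ phi₀ e^(−βd) dd = phi₀·(e^(−β·d₁) − e^(−β·d₂)) / (β·(d₂−d₁))
e^(−0.45×2.5) = 0.3247; e^(−0.45×4.8) = 0.1153
⟨phi⟩ = 0.69 × (0.3247 − 0.1153) / (0.45 × 2.3) = 0.69 × 0.2022 = 0.1396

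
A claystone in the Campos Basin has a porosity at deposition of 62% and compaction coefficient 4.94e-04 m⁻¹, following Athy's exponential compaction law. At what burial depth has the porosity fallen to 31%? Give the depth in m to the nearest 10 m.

Working in km (1 km = 1000 m; β in km⁻¹ = β in m⁻¹ × 1000):
Invert Athy's law: d = ln(φ₀/φ) / β
d = ln(0.62/0.31) / 0.494 = ln(2) / 0.494 = 0.6931 / 0.494 = 1.403 km

1400 m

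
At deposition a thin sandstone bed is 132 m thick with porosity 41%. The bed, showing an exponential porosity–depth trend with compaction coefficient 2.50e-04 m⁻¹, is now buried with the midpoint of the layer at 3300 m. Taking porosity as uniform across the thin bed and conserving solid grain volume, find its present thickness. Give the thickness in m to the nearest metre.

95 m

Working in km (1 km = 1000 m; k in km⁻¹ = k in m⁻¹ × 1000):
Porosity at 3.3 km: φ = 0.41·exp(−0.25×3.3) = 0.1797
Solid-volume conservation: h(1−φ) = h₀(1−φ₀) ⇒ h = h₀·(1−φ₀)/(1−φ)
h = 0.132 × (1 − 0.41)/(1 − 0.1797) = 0.132 × 0.7192 = 0.0949 km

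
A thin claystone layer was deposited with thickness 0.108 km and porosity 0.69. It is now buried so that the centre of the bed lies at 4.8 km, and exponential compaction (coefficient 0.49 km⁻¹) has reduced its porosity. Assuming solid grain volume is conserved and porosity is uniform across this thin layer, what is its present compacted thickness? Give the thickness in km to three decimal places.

0.036 km

Porosity at 4.8 km: φ = 0.69·exp(−0.49×4.8) = 0.0657
Solid-volume conservation: h(1−φ) = h₀(1−φ₀) ⇒ h = h₀·(1−φ₀)/(1−φ)
h = 0.108 × (1 − 0.69)/(1 − 0.0657) = 0.108 × 0.3318 = 0.0358 km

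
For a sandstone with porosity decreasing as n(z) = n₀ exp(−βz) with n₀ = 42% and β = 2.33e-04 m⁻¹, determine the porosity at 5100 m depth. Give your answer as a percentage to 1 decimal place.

Working in km (1 km = 1000 m; β in km⁻¹ = β in m⁻¹ × 1000):
n = n₀·exp(−β·z) = 0.42 × exp(−0.233 × 5.1) = 0.42 × exp(−1.188)
  = 0.42 × 0.3047 = 0.1280

12.8%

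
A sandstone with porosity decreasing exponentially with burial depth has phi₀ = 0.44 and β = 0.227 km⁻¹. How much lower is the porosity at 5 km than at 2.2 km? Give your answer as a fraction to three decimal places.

phi(2.2) = 0.44·e^(−0.227×2.2) = 0.2670
phi(5) = 0.44·e^(−0.227×5) = 0.1414
Δphi = 0.2670 − 0.1414 = 0.1256

0.126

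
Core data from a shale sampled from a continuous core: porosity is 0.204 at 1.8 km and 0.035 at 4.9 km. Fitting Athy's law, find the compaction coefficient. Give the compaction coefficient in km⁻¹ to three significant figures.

0.569 km⁻¹

Athy: φ(d) = φ₀ e^(−cd) ⇒ φ₁/φ₂ = e^{c(d₂−d₁)} ⇒ c = ln(φ₁/φ₂)/(d₂−d₁)
c = ln(0.204/0.035) / (4.9 − 1.8) = ln(5.829) / 3.1 = 1.7628 / 3.1 = 0.5686 km⁻¹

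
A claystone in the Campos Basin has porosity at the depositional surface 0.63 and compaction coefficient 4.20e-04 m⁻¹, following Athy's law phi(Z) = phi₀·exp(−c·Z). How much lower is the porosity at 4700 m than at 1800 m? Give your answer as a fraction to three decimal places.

0.208

Working in km (1 km = 1000 m; c in km⁻¹ = c in m⁻¹ × 1000):
phi(1.8) = 0.63·e^(−0.42×1.8) = 0.2958
phi(4.7) = 0.63·e^(−0.42×4.7) = 0.0875
Δphi = 0.2958 − 0.0875 = 0.2083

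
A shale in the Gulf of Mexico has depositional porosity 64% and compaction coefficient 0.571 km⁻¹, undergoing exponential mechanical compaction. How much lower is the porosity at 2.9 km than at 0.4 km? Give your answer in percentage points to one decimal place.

38.7 percentage points

φ(0.4) = 0.64·e^(−0.571×0.4) = 0.5093
φ(2.9) = 0.64·e^(−0.571×2.9) = 0.1222
Δφ = 0.5093 − 0.1222 = 0.3871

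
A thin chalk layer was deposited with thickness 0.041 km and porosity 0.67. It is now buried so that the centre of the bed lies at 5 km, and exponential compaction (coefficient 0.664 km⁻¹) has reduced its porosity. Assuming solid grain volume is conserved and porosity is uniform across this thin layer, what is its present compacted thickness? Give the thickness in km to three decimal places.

0.014 km

Porosity at 5 km: phi = 0.67·exp(−0.664×5) = 0.0242
Solid-volume conservation: h(1−phi) = h₀(1−phi₀) ⇒ h = h₀·(1−phi₀)/(1−phi)
h = 0.041 × (1 − 0.67)/(1 − 0.0242) = 0.041 × 0.3382 = 0.0139 km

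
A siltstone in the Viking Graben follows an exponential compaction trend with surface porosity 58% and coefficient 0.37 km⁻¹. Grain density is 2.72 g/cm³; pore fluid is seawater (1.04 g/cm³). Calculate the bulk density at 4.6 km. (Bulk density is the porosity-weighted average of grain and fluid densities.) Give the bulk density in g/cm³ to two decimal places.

Porosity at depth: phi = 0.58·exp(−0.37×4.6) = 0.58×0.1823 = 0.1057
Bulk density: ρ_b = (1−phi)ρ_g + phi·ρ_f = 0.8943×2.72 + 0.1057×1.04
       = 2.432 + 0.110 = 2.542 g/cm³

2.54 g/cm³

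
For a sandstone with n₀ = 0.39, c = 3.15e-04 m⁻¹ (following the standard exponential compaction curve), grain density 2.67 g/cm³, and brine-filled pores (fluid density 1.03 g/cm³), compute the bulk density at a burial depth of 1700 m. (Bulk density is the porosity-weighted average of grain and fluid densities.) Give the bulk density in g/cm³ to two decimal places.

Working in km (1 km = 1000 m; c in km⁻¹ = c in m⁻¹ × 1000):
Porosity at depth: n = 0.39·exp(−0.315×1.7) = 0.39×0.5854 = 0.2283
Bulk density: ρ_b = (1−n)ρ_g + n·ρ_f = 0.7717×2.67 + 0.2283×1.03
       = 2.060 + 0.235 = 2.296 g/cm³

2.30 g/cm³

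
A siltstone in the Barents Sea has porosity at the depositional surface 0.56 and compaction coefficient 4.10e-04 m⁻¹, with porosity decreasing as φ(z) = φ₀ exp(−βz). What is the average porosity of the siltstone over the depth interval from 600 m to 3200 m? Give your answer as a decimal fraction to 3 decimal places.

0.269

Working in km (1 km = 1000 m; β in km⁻¹ = β in m⁻¹ × 1000):
⟨φ⟩ = (1/(z₂−z₁)) ∫ φ₀ e^(−βz) dz = φ₀·(e^(−β·z₁) − e^(−β·z₂)) / (β·(z₂−z₁))
e^(−0.41×0.6) = 0.7819; e^(−0.41×3.2) = 0.2693
⟨φ⟩ = 0.56 × (0.7819 − 0.2693) / (0.41 × 2.6) = 0.56 × 0.4809 = 0.2693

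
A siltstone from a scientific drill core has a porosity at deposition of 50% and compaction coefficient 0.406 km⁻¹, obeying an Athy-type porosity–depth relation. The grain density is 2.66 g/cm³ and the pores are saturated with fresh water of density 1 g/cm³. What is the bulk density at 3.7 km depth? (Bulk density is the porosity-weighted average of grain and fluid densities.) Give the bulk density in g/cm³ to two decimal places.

2.48 g/cm³

Porosity at depth: φ = 0.5·exp(−0.406×3.7) = 0.5×0.2226 = 0.1113
Bulk density: ρ_b = (1−φ)ρ_g + φ·ρ_f = 0.8887×2.66 + 0.1113×1
       = 2.364 + 0.111 = 2.475 g/cm³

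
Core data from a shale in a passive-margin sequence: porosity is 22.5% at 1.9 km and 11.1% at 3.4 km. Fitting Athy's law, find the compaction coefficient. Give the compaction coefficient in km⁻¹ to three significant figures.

0.471 km⁻¹

Athy: φ(z) = φ₀ e^(−cz) ⇒ φ₁/φ₂ = e^{c(z₂−z₁)} ⇒ c = ln(φ₁/φ₂)/(z₂−z₁)
c = ln(0.225/0.111) / (3.4 − 1.9) = ln(2.027) / 1.5 = 0.7066 / 1.5 = 0.471 km⁻¹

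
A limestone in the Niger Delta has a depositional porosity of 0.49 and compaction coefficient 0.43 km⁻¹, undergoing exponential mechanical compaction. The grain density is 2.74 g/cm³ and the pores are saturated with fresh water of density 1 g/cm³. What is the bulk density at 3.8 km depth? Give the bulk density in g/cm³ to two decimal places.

2.57 g/cm³

Porosity at depth: n = 0.49·exp(−0.43×3.8) = 0.49×0.1951 = 0.0956
Bulk density: ρ_b = (1−n)ρ_g + n·ρ_f = 0.9044×2.74 + 0.0956×1
       = 2.478 + 0.096 = 2.574 g/cm³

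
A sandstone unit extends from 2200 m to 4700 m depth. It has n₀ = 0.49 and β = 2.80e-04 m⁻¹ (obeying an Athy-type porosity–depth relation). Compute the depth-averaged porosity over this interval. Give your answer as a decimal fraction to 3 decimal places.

Working in km (1 km = 1000 m; β in km⁻¹ = β in m⁻¹ × 1000):
⟨n⟩ = (1/(z₂−z₁)) ∫ n₀ e^(−βz) dz = n₀·(e^(−β·z₁) − e^(−β·z₂)) / (β·(z₂−z₁))
e^(−0.28×2.2) = 0.5401; e^(−0.28×4.7) = 0.2682
⟨n⟩ = 0.49 × (0.5401 − 0.2682) / (0.28 × 2.5) = 0.49 × 0.3884 = 0.1903

0.190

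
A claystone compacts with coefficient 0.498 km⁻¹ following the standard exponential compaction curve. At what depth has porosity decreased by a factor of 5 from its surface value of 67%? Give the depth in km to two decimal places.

phi/phi₀ = 1/5 ⇒ exp(−β·z) = 1/5 ⇒ z = ln(5) / β
z = 1.6094 / 0.498 = 3.232 km

3.23 km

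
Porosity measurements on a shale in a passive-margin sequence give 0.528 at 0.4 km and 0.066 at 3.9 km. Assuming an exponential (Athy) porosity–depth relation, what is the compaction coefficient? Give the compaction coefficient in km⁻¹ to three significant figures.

0.594 km⁻¹

Athy: φ(d) = φ₀ e^(−βd) ⇒ φ₁/φ₂ = e^{β(d₂−d₁)} ⇒ β = ln(φ₁/φ₂)/(d₂−d₁)
β = ln(0.528/0.066) / (3.9 − 0.4) = ln(8) / 3.5 = 2.0794 / 3.5 = 0.5941 km⁻¹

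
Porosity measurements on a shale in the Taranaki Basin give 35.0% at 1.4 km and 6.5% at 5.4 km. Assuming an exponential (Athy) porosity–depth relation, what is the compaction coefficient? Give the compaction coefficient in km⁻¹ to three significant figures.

0.421 km⁻¹

Athy: φ(Z) = φ₀ e^(−kZ) ⇒ φ₁/φ₂ = e^{k(Z₂−Z₁)} ⇒ k = ln(φ₁/φ₂)/(Z₂−Z₁)
k = ln(0.35/0.065) / (5.4 − 1.4) = ln(5.385) / 4 = 1.6835 / 4 = 0.4209 km⁻¹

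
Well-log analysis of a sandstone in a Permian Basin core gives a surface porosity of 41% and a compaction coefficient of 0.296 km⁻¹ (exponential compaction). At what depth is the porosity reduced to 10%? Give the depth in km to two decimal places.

4.77 km

Invert Athy's law: z = ln(φ₀/φ) / k
z = ln(0.41/0.1) / 0.296 = ln(4.1) / 0.296 = 1.4110 / 0.296 = 4.767 km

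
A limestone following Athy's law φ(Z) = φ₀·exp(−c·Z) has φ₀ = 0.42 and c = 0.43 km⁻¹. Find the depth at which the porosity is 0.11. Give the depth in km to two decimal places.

3.12 km

Invert Athy's law: Z = ln(φ₀/φ) / c
Z = ln(0.42/0.11) / 0.43 = ln(3.818) / 0.43 = 1.3398 / 0.43 = 3.116 km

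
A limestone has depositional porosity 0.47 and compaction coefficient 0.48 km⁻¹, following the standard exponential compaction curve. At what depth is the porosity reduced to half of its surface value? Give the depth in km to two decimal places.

phi/phi₀ = 1/2 ⇒ exp(−k·Z) = 1/2 ⇒ Z = ln(2) / k
Z = 0.6931 / 0.48 = 1.444 km

1.44 km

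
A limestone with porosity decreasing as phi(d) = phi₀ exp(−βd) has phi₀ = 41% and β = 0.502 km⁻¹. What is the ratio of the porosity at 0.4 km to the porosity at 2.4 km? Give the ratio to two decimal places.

phi(d₁)/phi(d₂) = e^(−β·d₁)/e^(−β·d₂) = e^{β(d₂−d₁)}
= exp(0.502 × 2) = exp(1.004) = 2.7292

2.73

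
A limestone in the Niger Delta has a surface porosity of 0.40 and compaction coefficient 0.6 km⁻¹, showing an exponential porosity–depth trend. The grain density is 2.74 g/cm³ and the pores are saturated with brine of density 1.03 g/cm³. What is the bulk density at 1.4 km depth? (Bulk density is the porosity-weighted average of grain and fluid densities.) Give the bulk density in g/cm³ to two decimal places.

Porosity at depth: phi = 0.4·exp(−0.6×1.4) = 0.4×0.4317 = 0.1727
Bulk density: ρ_b = (1−phi)ρ_g + phi·ρ_f = 0.8273×2.74 + 0.1727×1.03
       = 2.267 + 0.178 = 2.445 g/cm³

2.44 g/cm³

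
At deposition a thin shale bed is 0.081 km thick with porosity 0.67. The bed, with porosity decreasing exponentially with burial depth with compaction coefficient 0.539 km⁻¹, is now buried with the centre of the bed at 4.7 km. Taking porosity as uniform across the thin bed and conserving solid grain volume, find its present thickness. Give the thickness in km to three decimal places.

Porosity at 4.7 km: phi = 0.67·exp(−0.539×4.7) = 0.0532
Solid-volume conservation: h(1−phi) = h₀(1−phi₀) ⇒ h = h₀·(1−phi₀)/(1−phi)
h = 0.081 × (1 − 0.67)/(1 − 0.0532) = 0.081 × 0.3485 = 0.0282 km

0.028 km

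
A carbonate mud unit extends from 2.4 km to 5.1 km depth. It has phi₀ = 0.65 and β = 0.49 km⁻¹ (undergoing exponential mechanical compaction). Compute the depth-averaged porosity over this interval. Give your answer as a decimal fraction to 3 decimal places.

⟨phi⟩ = (1/(Z₂−Z₁)) ∫ phi₀ e^(−βZ) dZ = phi₀·(e^(−β·Z₁) − e^(−β·Z₂)) / (β·(Z₂−Z₁))
e^(−0.49×2.4) = 0.3085; e^(−0.49×5.1) = 0.0822
⟨phi⟩ = 0.65 × (0.3085 − 0.0822) / (0.49 × 2.7) = 0.65 × 0.1711 = 0.1112

0.111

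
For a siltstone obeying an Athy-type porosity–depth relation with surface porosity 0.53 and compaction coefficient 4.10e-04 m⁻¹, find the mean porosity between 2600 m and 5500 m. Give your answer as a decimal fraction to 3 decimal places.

Working in km (1 km = 1000 m; c in km⁻¹ = c in m⁻¹ × 1000):
⟨n⟩ = (1/(Z₂−Z₁)) ∫ n₀ e^(−cZ) dZ = n₀·(e^(−c·Z₁) − e^(−c·Z₂)) / (c·(Z₂−Z₁))
e^(−0.41×2.6) = 0.3444; e^(−0.41×5.5) = 0.1049
⟨n⟩ = 0.53 × (0.3444 − 0.1049) / (0.41 × 2.9) = 0.53 × 0.2014 = 0.1068

0.107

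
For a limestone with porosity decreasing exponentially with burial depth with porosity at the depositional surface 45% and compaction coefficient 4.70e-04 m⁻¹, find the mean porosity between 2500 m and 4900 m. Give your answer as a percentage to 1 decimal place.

Working in km (1 km = 1000 m; c in km⁻¹ = c in m⁻¹ × 1000):
⟨phi⟩ = (1/(Z₂−Z₁)) ∫ phi₀ e^(−cZ) dZ = phi₀·(e^(−c·Z₁) − e^(−c·Z₂)) / (c·(Z₂−Z₁))
e^(−0.47×2.5) = 0.3088; e^(−0.47×4.9) = 0.1000
⟨phi⟩ = 0.45 × (0.3088 − 0.1000) / (0.47 × 2.4) = 0.45 × 0.1852 = 0.0833

8.3%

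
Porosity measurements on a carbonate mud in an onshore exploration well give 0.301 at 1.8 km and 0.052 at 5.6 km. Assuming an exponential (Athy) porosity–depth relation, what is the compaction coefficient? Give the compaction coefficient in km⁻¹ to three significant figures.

Athy: φ(Z) = φ₀ e^(−βZ) ⇒ φ₁/φ₂ = e^{β(Z₂−Z₁)} ⇒ β = ln(φ₁/φ₂)/(Z₂−Z₁)
β = ln(0.301/0.052) / (5.6 − 1.8) = ln(5.788) / 3.8 = 1.7559 / 3.8 = 0.4621 km⁻¹

0.462 km⁻¹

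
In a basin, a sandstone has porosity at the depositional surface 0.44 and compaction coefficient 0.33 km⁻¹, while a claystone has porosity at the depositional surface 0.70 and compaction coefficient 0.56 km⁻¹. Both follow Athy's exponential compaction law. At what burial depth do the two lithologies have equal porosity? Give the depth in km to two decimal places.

Set phi₀ₐ e^(−kₐZ) = phi₀ᵦ e^(−kᵦZ) ⇒ ln(phi₀ₐ/phi₀ᵦ) = (kₐ − kᵦ)·Z
Z = ln(0.44/0.7) / (0.33 − 0.56) = -0.4643 / -0.23 = 2.019 km

2.02 km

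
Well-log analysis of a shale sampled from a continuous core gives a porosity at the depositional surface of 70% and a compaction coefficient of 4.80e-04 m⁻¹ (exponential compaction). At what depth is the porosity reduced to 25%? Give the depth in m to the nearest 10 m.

2150 m

Working in km (1 km = 1000 m; c in km⁻¹ = c in m⁻¹ × 1000):
Invert Athy's law: z = ln(phi₀/phi) / c
z = ln(0.7/0.25) / 0.48 = ln(2.8) / 0.48 = 1.0296 / 0.48 = 2.145 km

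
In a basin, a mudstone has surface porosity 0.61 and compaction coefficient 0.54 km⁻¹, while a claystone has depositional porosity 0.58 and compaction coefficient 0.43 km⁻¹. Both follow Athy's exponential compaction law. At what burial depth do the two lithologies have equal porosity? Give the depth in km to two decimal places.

Set n₀ₐ e^(−kₐZ) = n₀ᵦ e^(−kᵦZ) ⇒ ln(n₀ₐ/n₀ᵦ) = (kₐ − kᵦ)·Z
Z = ln(0.61/0.58) / (0.54 − 0.43) = 0.0504 / 0.11 = 0.458 km

0.46 km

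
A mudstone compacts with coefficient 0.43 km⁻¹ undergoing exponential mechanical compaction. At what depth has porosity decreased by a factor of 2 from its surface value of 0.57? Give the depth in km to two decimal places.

phi/phi₀ = 1/2 ⇒ exp(−β·z) = 1/2 ⇒ z = ln(2) / β
z = 0.6931 / 0.43 = 1.612 km

1.61 km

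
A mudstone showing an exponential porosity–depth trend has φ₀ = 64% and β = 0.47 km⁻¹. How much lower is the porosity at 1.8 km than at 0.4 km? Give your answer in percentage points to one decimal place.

φ(0.4) = 0.64·e^(−0.47×0.4) = 0.5303
φ(1.8) = 0.64·e^(−0.47×1.8) = 0.2746
Δφ = 0.5303 − 0.2746 = 0.2557

25.6 percentage points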